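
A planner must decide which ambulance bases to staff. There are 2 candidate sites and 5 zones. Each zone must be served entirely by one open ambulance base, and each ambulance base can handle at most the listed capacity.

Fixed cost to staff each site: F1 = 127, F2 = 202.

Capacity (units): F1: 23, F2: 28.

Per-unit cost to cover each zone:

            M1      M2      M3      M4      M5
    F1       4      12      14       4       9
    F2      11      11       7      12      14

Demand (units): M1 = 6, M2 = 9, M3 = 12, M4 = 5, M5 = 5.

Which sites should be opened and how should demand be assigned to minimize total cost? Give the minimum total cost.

Minimum total cost: 601

Open {F1, F2}: M1→F1 4·6=24, M2→F2 11·9=99, M3→F2 7·12=84, M4→F1 4·5=20, M5→F1 9·5=45.
Loads: F1 carries 16/23, F2 carries 21/28. Service 272; fixed 329; total 601.
Next best feasible plan costs 626.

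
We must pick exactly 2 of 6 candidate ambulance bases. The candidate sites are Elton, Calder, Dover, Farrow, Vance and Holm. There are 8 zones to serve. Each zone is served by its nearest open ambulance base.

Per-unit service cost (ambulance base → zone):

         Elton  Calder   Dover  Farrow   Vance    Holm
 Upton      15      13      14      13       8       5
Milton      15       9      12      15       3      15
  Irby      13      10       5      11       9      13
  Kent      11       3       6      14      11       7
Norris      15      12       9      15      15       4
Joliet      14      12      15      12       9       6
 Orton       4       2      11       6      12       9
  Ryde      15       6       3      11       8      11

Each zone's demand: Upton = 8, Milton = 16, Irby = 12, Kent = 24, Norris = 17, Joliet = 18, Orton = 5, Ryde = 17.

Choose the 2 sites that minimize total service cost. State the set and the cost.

Choose Calder and Holm; total service cost 664.

With exactly 2 open, each zone uses its cheapest among the chosen.
{Calder, Holm}: Upton→Holm 5·8=40, Milton→Calder 9·16=144, Irby→Calder 10·12=120, Kent→Calder 3·24=72, Norris→Holm 4·17=68, Joliet→Holm 6·18=108, Orton→Calder 2·5=10, Ryde→Calder 6·17=102. Service cost 664.
{Dover, Holm}: service cost 708
{Vance, Holm}: service cost 721
Among all 15 size-2 choices, {Calder, Holm} is lowest.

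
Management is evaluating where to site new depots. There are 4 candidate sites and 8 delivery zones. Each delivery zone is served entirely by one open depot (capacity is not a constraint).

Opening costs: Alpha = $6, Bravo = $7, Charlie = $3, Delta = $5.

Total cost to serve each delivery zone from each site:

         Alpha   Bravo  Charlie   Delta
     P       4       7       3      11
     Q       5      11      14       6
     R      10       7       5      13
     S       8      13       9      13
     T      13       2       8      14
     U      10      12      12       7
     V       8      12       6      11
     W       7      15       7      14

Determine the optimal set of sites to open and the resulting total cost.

For any fixed open set, each delivery zone goes to its cheapest open site; total = fixed + service.
{Charlie, Delta}: P→Charlie 3, Q→Delta 6, R→Charlie 5, S→Charlie 9, T→Charlie 8, U→Delta 7, V→Charlie 6, W→Charlie 7. Service 51; fixed 8; total 59.
{Bravo, Charlie, Delta}: service 45 + fixed 15 = 60
{Alpha, Charlie}: P→Charlie 3, Q→Alpha 5, R→Charlie 5, S→Alpha 8, T→Charlie 8, U→Alpha 10, V→Charlie 6, W→Alpha 7. Service 52; fixed 9; total 61.
{Alpha, Bravo, Charlie, Delta}: service 43 + fixed 21 = 64
No other subset beats 59.

Open Charlie and Delta; minimum total cost 59.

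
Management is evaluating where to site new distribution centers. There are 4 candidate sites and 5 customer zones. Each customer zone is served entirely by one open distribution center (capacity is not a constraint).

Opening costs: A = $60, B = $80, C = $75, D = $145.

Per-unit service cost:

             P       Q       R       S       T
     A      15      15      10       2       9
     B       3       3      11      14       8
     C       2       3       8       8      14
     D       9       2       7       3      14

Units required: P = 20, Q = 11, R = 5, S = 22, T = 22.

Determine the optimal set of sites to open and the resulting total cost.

For any fixed open set, each customer zone goes to its cheapest open site; total = fixed + service.
{A, C}: P→C 2·20=40, Q→C 3·11=33, R→C 8·5=40, S→A 2·22=44, T→A 9·22=198. Service 355; fixed 135; total 490.
{A, B}: P→B 3·20=60, Q→B 3·11=33, R→A 10·5=50, S→A 2·22=44, T→B 8·22=176. Service 363; fixed 140; total 503.
{A, B, C}: P→C 2·20=40, Q→B 3·11=33, R→C 8·5=40, S→A 2·22=44, T→B 8·22=176. Service 333; fixed 215; total 548.
{A, B, C, D}: service 317 + fixed 360 = 677
No other subset beats 490.

Open A and C; minimum total cost 490.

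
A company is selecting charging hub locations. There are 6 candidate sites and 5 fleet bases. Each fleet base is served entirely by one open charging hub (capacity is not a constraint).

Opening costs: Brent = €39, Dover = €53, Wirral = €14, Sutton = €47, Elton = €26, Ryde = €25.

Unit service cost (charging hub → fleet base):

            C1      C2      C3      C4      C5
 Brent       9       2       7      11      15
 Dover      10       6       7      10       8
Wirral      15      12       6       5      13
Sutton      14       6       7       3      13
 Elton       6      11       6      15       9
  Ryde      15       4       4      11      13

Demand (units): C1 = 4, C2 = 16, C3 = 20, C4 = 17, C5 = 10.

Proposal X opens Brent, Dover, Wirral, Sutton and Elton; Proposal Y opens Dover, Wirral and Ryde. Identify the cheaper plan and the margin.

Proposal Y is cheaper by 45.

Proposal X: {Brent, Dover, Wirral, Sutton, Elton}: C1→Elton 6·4=24, C2→Brent 2·16=32, C3→Wirral 6·20=120, C4→Sutton 3·17=51, C5→Dover 8·10=80. Service 307; fixed 179; total 486.
Proposal Y: {Dover, Wirral, Ryde}: C1→Dover 10·4=40, C2→Ryde 4·16=64, C3→Ryde 4·20=80, C4→Wirral 5·17=85, C5→Dover 8·10=80. Service 349; fixed 92; total 441.
Difference: |486 − 441| = 45.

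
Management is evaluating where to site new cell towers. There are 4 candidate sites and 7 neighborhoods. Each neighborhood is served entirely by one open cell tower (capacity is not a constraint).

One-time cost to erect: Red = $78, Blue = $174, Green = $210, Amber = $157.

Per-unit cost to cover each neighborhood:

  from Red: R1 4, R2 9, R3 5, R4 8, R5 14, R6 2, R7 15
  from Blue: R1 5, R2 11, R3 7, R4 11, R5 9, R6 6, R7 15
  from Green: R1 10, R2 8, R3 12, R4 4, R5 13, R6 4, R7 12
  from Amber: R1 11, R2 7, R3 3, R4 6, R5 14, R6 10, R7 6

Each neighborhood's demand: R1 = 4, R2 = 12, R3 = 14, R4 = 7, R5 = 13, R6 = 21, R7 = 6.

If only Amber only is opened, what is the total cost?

Each neighborhood is assigned to its cheapest site among the open ones.
{Amber}: R1→Amber 11·4=44, R2→Amber 7·12=84, R3→Amber 3·14=42, R4→Amber 6·7=42, R5→Amber 14·13=182, R6→Amber 10·21=210, R7→Amber 6·6=36. Service 640; fixed 157; total 797.

Total cost: 797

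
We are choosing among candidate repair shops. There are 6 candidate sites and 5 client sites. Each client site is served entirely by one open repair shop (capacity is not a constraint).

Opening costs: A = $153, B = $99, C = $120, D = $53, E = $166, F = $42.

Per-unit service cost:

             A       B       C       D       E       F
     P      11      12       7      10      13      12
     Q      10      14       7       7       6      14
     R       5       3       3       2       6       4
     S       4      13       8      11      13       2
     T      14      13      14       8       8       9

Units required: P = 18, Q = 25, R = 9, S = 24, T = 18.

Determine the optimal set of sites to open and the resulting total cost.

Open D and F; minimum total cost 660.

For any fixed open set, each client site goes to its cheapest open site; total = fixed + service.
{D, F}: P→D 10·18=180, Q→D 7·25=175, R→D 2·9=18, S→F 2·24=48, T→D 8·18=144. Service 565; fixed 95; total 660.
{C, F}: service 538 + fixed 162 = 700
{C, D, F}: service 511 + fixed 215 = 726
{A, B, C, D, E, F}: service 486 + fixed 633 = 1119
No other subset beats 660.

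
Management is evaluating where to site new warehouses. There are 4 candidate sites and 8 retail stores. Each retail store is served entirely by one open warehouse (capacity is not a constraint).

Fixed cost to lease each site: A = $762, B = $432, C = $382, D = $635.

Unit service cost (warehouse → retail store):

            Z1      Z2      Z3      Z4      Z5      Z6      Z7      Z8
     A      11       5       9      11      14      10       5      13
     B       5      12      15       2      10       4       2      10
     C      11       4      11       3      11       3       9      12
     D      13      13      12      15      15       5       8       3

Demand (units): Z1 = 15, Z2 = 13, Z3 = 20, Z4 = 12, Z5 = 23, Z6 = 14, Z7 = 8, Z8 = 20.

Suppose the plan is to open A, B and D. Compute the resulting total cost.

Each retail store is assigned to its cheapest site among the open ones.
{A, B, D}: Z1→B 5·15=75, Z2→A 5·13=65, Z3→A 9·20=180, Z4→B 2·12=24, Z5→B 10·23=230, Z6→B 4·14=56, Z7→B 2·8=16, Z8→D 3·20=60. Service 706; fixed 1829; total 2535.

Total cost: 2535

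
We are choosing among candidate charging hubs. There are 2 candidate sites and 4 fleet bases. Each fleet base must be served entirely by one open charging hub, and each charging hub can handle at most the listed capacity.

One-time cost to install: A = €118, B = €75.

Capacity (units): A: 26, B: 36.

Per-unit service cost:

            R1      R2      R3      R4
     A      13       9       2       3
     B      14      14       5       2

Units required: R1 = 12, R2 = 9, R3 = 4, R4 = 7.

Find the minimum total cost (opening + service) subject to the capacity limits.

Open {B}: R1→B 14·12=168, R2→B 14·9=126, R3→B 5·4=20, R4→B 2·7=14.
Loads: B carries 32/36. Service 328; fixed 75; total 403.
Next best feasible plan costs 452.

Minimum total cost: 403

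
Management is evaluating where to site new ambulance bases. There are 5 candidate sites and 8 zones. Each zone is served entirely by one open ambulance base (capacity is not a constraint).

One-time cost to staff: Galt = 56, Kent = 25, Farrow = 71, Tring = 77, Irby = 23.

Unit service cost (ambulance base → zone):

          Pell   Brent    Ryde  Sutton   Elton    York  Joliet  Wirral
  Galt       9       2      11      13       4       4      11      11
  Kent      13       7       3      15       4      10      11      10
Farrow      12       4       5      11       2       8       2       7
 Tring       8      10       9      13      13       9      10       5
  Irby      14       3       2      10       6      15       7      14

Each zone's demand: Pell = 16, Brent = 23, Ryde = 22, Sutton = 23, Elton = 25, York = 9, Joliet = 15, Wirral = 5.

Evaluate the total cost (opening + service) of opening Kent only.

Each zone is assigned to its cheapest site among the open ones.
{Kent}: Pell→Kent 13·16=208, Brent→Kent 7·23=161, Ryde→Kent 3·22=66, Sutton→Kent 15·23=345, Elton→Kent 4·25=100, York→Kent 10·9=90, Joliet→Kent 11·15=165, Wirral→Kent 10·5=50. Service 1185; fixed 25; total 1210.

Total cost: 1210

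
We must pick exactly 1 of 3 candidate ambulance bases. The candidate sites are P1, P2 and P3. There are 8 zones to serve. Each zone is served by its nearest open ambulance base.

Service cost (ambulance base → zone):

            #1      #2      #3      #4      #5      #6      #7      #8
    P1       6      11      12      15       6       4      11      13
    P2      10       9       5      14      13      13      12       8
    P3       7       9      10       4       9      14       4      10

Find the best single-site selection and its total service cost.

With exactly 1 open, each zone uses its cheapest among the chosen.
{P3}: #1→P3 7, #2→P3 9, #3→P3 10, #4→P3 4, #5→P3 9, #6→P3 14, #7→P3 4, #8→P3 10. Service cost 67.
{P1}: service cost 78
{P2}: service cost 84
Among all 3 size-1 choices, {P3} is lowest.

Choose P3 only; total service cost 67.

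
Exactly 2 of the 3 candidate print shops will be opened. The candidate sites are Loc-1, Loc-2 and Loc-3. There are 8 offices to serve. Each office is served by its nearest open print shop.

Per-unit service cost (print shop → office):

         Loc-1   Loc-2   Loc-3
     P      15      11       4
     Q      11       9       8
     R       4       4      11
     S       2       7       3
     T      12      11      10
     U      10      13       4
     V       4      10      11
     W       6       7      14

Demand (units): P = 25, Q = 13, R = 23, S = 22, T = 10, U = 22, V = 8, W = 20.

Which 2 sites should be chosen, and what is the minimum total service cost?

With exactly 2 open, each office uses its cheapest among the chosen.
{Loc-1, Loc-3}: P→Loc-3 4·25=100, Q→Loc-3 8·13=104, R→Loc-1 4·23=92, S→Loc-1 2·22=44, T→Loc-3 10·10=100, U→Loc-3 4·22=88, V→Loc-1 4·8=32, W→Loc-1 6·20=120. Service cost 680.
{Loc-2, Loc-3}: service cost 770
{Loc-1, Loc-2}: service cost 1010
Among all 3 size-2 choices, {Loc-1, Loc-3} is lowest.

Choose Loc-1 and Loc-3; total service cost 680.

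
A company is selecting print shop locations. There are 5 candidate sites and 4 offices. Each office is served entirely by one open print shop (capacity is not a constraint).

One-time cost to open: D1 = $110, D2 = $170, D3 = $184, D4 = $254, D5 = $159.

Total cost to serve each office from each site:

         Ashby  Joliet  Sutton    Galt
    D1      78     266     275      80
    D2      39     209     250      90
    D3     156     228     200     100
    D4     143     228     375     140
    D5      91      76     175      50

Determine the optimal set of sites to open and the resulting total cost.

For any fixed open set, each office goes to its cheapest open site; total = fixed + service.
{D5}: Ashby→D5 91, Joliet→D5 76, Sutton→D5 175, Galt→D5 50. Service 392; fixed 159; total 551.
{D1, D5}: service 379 + fixed 269 = 648
{D2, D5}: Ashby→D2 39, Joliet→D5 76, Sutton→D5 175, Galt→D5 50. Service 340; fixed 329; total 669.
{D1, D2, D3, D4, D5}: service 340 + fixed 877 = 1217
No other subset beats 551.

Open D5 only; minimum total cost 551.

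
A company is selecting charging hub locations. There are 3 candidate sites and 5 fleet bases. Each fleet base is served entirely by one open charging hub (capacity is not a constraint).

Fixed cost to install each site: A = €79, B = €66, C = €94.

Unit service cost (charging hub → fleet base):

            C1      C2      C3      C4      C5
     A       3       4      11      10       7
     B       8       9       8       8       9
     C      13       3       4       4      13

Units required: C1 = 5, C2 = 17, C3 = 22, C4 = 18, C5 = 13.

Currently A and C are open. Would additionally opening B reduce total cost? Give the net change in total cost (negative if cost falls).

Current service cost with {A, C}: 317.
Adding B: each fleet base re-picks its cheapest; new service cost 317, saving 0.
Extra fixed cost: 66. Net change = 66 − 0 = 66.
(Totals: 490 → 556.)

No — net change +66 (cost rises by 66).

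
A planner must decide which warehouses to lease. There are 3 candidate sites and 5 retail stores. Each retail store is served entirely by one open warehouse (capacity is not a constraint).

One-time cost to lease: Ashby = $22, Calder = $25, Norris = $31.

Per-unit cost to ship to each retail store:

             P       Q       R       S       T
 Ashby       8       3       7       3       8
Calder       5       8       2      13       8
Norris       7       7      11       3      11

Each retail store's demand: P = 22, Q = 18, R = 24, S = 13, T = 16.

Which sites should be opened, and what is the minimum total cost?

Open Ashby and Calder; minimum total cost 426.

For any fixed open set, each retail store goes to its cheapest open site; total = fixed + service.
{Ashby, Calder}: P→Calder 5·22=110, Q→Ashby 3·18=54, R→Calder 2·24=48, S→Ashby 3·13=39, T→Ashby 8·16=128. Service 379; fixed 47; total 426.
{Ashby, Calder, Norris}: service 379 + fixed 78 = 457
{Calder, Norris}: service 451 + fixed 56 = 507
{Ashby}: service 565 + fixed 22 = 587
(All 7 nonempty subsets were checked; Ashby and Calder is lowest.)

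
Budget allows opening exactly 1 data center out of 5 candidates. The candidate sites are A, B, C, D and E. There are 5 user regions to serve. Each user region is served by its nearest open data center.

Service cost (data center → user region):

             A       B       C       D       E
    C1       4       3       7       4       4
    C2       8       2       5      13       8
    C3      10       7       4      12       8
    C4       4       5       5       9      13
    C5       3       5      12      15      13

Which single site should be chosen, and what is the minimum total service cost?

With exactly 1 open, each user region uses its cheapest among the chosen.
{B}: C1→B 3, C2→B 2, C3→B 7, C4→B 5, C5→B 5. Service cost 22.
{A}: service cost 29
{C}: service cost 33
Among all 5 size-1 choices, {B} is lowest.

Choose B only; total service cost 22.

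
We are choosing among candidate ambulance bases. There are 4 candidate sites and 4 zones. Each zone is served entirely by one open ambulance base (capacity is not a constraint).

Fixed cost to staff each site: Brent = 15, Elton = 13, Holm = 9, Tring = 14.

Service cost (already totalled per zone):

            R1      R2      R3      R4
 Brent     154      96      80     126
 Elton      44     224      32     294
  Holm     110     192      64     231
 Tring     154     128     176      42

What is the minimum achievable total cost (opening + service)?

For any fixed open set, each zone goes to its cheapest open site; total = fixed + service.
{Brent, Elton, Tring}: R1→Elton 44, R2→Brent 96, R3→Elton 32, R4→Tring 42. Service 214; fixed 42; total 256.
{Brent, Elton, Holm, Tring}: R1→Elton 44, R2→Brent 96, R3→Elton 32, R4→Tring 42. Service 214; fixed 51; total 265.
{Elton, Tring}: service 246 + fixed 27 = 273
{Holm}: service 597 + fixed 9 = 606
No other subset beats 256.

Minimum total cost: 256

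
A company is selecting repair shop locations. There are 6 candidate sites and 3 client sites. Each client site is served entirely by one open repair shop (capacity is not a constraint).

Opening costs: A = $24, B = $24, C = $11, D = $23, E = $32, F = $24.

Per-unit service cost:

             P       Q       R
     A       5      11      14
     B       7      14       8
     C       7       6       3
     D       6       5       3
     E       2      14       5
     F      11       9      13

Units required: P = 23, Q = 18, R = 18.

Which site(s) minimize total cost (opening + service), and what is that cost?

Open D and E; minimum total cost 245.

For any fixed open set, each client site goes to its cheapest open site; total = fixed + service.
{D, E}: P→E 2·23=46, Q→D 5·18=90, R→D 3·18=54. Service 190; fixed 55; total 245.
{C, E}: service 208 + fixed 43 = 251
{C, D, E}: service 190 + fixed 66 = 256
{A, B, C, D, E, F}: service 190 + fixed 138 = 328
No other subset beats 245.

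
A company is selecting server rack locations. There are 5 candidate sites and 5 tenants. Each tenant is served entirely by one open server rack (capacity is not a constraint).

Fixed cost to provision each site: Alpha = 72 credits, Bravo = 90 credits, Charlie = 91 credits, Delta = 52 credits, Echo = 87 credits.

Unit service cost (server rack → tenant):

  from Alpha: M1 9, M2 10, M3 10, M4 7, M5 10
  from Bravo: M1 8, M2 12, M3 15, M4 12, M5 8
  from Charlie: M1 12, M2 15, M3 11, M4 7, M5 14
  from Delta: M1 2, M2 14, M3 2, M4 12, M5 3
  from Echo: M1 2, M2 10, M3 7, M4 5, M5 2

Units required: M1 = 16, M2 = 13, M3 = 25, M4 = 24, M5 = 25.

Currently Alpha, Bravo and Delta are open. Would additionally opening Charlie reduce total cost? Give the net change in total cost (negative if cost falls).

Current service cost with {Alpha, Bravo, Delta}: 455.
Adding Charlie: each tenant re-picks its cheapest; new service cost 455, saving 0.
Extra fixed cost: 91. Net change = 91 − 0 = 91.
(Totals: 669 → 760.)

No — net change +91 (cost rises by 91).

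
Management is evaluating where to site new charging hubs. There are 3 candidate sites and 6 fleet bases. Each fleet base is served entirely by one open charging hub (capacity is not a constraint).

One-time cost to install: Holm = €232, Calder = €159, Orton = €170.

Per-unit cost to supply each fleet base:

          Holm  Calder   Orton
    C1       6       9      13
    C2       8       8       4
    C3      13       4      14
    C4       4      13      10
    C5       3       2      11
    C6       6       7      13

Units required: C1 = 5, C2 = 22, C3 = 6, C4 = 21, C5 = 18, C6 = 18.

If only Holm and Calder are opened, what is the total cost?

Each fleet base is assigned to its cheapest site among the open ones.
{Holm, Calder}: C1→Holm 6·5=30, C2→Holm 8·22=176, C3→Calder 4·6=24, C4→Holm 4·21=84, C5→Calder 2·18=36, C6→Holm 6·18=108. Service 458; fixed 391; total 849.

Total cost: 849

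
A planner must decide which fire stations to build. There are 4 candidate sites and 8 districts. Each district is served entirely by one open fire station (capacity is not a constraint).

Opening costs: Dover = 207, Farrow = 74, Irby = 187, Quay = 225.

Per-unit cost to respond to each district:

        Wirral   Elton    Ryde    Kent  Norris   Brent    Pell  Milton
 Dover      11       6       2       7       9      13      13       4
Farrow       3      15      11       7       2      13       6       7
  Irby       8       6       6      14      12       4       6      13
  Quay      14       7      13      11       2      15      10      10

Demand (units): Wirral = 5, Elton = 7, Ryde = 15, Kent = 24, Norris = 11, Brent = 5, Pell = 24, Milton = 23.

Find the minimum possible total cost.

For any fixed open set, each district goes to its cheapest open site; total = fixed + service.
{Dover, Farrow}: Wirral→Farrow 3·5=15, Elton→Dover 6·7=42, Ryde→Dover 2·15=30, Kent→Dover 7·24=168, Norris→Farrow 2·11=22, Brent→Dover 13·5=65, Pell→Farrow 6·24=144, Milton→Dover 4·23=92. Service 578; fixed 281; total 859.
{Farrow}: Wirral→Farrow 3·5=15, Elton→Farrow 15·7=105, Ryde→Farrow 11·15=165, Kent→Farrow 7·24=168, Norris→Farrow 2·11=22, Brent→Farrow 13·5=65, Pell→Farrow 6·24=144, Milton→Farrow 7·23=161. Service 845; fixed 74; total 919.
{Farrow, Irby}: service 662 + fixed 261 = 923
{Dover, Farrow, Irby, Quay}: Wirral→Farrow 3·5=15, Elton→Dover 6·7=42, Ryde→Dover 2·15=30, Kent→Dover 7·24=168, Norris→Farrow 2·11=22, Brent→Irby 4·5=20, Pell→Farrow 6·24=144, Milton→Dover 4·23=92. Service 533; fixed 693; total 1226.
No other subset beats 859.

Minimum total cost: 859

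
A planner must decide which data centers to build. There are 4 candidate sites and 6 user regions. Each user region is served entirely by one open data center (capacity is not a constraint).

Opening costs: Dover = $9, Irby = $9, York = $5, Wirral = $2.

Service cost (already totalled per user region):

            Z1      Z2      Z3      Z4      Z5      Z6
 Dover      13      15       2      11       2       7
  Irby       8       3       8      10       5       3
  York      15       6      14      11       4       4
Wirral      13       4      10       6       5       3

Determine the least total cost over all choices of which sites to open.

For any fixed open set, each user region goes to its cheapest open site; total = fixed + service.
{Dover, Wirral}: Z1→Dover 13, Z2→Wirral 4, Z3→Dover 2, Z4→Wirral 6, Z5→Dover 2, Z6→Wirral 3. Service 30; fixed 11; total 41.
{Wirral}: service 41 + fixed 2 = 43
{Dover, Irby, Wirral}: service 24 + fixed 20 = 44
{Dover, Irby, York, Wirral}: Z1→Irby 8, Z2→Irby 3, Z3→Dover 2, Z4→Wirral 6, Z5→Dover 2, Z6→Irby 3. Service 24; fixed 25; total 49.
(All 15 nonempty subsets were checked; Dover and Wirral is lowest.)

Minimum total cost: 41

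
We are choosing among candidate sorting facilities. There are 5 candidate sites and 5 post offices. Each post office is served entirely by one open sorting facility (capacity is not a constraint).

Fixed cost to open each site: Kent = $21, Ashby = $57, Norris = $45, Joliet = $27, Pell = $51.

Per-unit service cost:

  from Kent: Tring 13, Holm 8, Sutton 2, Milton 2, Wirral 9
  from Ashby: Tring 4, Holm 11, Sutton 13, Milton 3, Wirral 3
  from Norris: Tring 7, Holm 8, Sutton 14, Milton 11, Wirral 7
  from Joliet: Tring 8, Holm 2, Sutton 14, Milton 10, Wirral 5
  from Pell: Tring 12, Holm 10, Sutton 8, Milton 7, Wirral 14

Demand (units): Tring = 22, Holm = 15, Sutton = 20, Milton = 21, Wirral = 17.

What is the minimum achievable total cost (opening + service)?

For any fixed open set, each post office goes to its cheapest open site; total = fixed + service.
{Kent, Ashby, Joliet}: Tring→Ashby 4·22=88, Holm→Joliet 2·15=30, Sutton→Kent 2·20=40, Milton→Kent 2·21=42, Wirral→Ashby 3·17=51. Service 251; fixed 105; total 356.
{Kent, Ashby, Norris, Joliet}: service 251 + fixed 150 = 401
{Kent, Ashby, Joliet, Pell}: Tring→Ashby 4·22=88, Holm→Joliet 2·15=30, Sutton→Kent 2·20=40, Milton→Kent 2·21=42, Wirral→Ashby 3·17=51. Service 251; fixed 156; total 407.
{Kent, Ashby, Norris, Joliet, Pell}: Tring→Ashby 4·22=88, Holm→Joliet 2·15=30, Sutton→Kent 2·20=40, Milton→Kent 2·21=42, Wirral→Ashby 3·17=51. Service 251; fixed 201; total 452.
No other subset beats 356.

Minimum total cost: 356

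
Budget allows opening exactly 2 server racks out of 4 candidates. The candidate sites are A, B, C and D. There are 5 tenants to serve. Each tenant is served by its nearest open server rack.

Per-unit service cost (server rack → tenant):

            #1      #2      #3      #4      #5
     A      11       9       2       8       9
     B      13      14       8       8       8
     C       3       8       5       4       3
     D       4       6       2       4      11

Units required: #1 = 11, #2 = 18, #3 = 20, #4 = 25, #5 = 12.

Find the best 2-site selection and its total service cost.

Choose C and D; total service cost 317.

With exactly 2 open, each tenant uses its cheapest among the chosen.
{C, D}: #1→C 3·11=33, #2→D 6·18=108, #3→D 2·20=40, #4→C 4·25=100, #5→C 3·12=36. Service cost 317.
{A, C}: service cost 353
{B, D}: service cost 388
Among all 6 size-2 choices, {C, D} is lowest.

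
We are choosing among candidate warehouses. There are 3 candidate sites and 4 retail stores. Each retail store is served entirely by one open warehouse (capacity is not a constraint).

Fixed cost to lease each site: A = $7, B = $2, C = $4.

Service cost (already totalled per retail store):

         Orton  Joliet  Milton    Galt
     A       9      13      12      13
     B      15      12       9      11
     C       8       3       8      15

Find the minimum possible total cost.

Minimum total cost: 36

For any fixed open set, each retail store goes to its cheapest open site; total = fixed + service.
{B, C}: Orton→C 8, Joliet→C 3, Milton→C 8, Galt→B 11. Service 30; fixed 6; total 36.
{C}: service 34 + fixed 4 = 38
{A, B, C}: service 30 + fixed 13 = 43
{B}: Orton→B 15, Joliet→B 12, Milton→B 9, Galt→B 11. Service 47; fixed 2; total 49.
No other subset beats 36.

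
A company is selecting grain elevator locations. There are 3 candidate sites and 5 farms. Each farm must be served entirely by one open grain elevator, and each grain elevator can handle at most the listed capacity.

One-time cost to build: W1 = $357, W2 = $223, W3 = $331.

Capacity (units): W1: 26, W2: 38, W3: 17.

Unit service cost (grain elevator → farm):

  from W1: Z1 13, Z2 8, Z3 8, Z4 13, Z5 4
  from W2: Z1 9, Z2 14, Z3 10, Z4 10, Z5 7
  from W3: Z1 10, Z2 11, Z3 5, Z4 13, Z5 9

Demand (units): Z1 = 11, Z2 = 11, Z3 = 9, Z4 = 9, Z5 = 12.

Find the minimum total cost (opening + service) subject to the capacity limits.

Open {W1, W2}: Z1→W2 9·11=99, Z2→W1 8·11=88, Z3→W2 10·9=90, Z4→W2 10·9=90, Z5→W1 4·12=48.
Loads: W1 carries 23/26, W2 carries 29/38. Service 415; fixed 580; total 995.
Next best feasible plan costs 1013.

Minimum total cost: 995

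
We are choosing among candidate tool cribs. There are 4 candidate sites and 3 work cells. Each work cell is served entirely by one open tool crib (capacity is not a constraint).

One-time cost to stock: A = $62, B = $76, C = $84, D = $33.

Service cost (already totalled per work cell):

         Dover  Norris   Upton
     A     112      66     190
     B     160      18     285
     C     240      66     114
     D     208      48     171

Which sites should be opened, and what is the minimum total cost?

Open A and D; minimum total cost 426.

For any fixed open set, each work cell goes to its cheapest open site; total = fixed + service.
{A, D}: Dover→A 112, Norris→D 48, Upton→D 171. Service 331; fixed 95; total 426.
{A}: Dover→A 112, Norris→A 66, Upton→A 190. Service 368; fixed 62; total 430.
{A, C}: service 292 + fixed 146 = 438
{A, B, C, D}: service 244 + fixed 255 = 499
No other subset beats 426.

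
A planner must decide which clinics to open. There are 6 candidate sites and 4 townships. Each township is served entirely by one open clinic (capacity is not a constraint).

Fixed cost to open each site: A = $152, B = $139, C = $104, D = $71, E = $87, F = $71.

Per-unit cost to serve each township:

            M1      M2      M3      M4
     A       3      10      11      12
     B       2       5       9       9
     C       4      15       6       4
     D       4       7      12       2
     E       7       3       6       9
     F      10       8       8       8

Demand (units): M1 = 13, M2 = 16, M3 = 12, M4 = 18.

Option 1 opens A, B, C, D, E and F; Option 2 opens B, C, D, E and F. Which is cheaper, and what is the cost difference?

Option 2 is cheaper by 152.

Option 1: {A, B, C, D, E, F}: M1→B 2·13=26, M2→E 3·16=48, M3→C 6·12=72, M4→D 2·18=36. Service 182; fixed 624; total 806.
Option 2: {B, C, D, E, F}: M1→B 2·13=26, M2→E 3·16=48, M3→C 6·12=72, M4→D 2·18=36. Service 182; fixed 472; total 654.
Difference: |806 − 654| = 152.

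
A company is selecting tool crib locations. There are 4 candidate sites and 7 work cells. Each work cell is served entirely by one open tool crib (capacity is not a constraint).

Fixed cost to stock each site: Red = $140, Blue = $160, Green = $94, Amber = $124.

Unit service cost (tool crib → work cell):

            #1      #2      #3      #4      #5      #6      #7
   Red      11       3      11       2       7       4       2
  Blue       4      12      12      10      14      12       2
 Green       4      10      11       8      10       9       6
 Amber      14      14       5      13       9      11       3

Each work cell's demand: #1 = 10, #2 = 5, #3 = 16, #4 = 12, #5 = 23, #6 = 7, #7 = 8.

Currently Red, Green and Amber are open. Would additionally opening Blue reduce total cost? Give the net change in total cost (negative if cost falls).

Current service cost with {Red, Green, Amber}: 364.
Adding Blue: each work cell re-picks its cheapest; new service cost 364, saving 0.
Extra fixed cost: 160. Net change = 160 − 0 = 160.
(Totals: 722 → 882.)

No — net change +160 (cost rises by 160).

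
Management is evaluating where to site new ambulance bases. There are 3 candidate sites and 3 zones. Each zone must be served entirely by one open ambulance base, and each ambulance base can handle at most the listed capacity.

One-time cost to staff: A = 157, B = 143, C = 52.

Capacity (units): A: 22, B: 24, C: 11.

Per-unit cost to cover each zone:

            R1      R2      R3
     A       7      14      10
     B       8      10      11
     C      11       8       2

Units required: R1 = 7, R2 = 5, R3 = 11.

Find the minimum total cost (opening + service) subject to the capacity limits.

Open {B, C}: R1→B 8·7=56, R2→B 10·5=50, R3→C 2·11=22.
Loads: B carries 12/24, C carries 11/11. Service 128; fixed 195; total 323.
Next best feasible plan costs 350.

Minimum total cost: 323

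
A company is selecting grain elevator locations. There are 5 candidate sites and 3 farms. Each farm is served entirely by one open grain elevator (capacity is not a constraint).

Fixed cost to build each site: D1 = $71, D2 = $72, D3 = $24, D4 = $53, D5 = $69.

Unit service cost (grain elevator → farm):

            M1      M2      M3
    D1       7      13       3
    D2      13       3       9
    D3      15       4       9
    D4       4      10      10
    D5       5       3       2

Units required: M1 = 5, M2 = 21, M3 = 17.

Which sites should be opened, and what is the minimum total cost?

Open D5 only; minimum total cost 191.

For any fixed open set, each farm goes to its cheapest open site; total = fixed + service.
{D5}: M1→D5 5·5=25, M2→D5 3·21=63, M3→D5 2·17=34. Service 122; fixed 69; total 191.
{D3, D5}: service 122 + fixed 93 = 215
{D4, D5}: M1→D4 4·5=20, M2→D5 3·21=63, M3→D5 2·17=34. Service 117; fixed 122; total 239.
{D1, D2, D3, D4, D5}: M1→D4 4·5=20, M2→D2 3·21=63, M3→D5 2·17=34. Service 117; fixed 289; total 406.
No other subset beats 191.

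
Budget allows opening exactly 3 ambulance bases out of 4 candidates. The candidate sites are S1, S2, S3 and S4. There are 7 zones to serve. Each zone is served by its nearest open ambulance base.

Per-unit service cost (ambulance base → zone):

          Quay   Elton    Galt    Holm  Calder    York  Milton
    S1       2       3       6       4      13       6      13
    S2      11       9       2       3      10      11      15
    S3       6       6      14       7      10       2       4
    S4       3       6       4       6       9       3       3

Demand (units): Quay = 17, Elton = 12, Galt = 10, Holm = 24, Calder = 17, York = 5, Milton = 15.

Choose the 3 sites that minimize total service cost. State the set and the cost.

With exactly 3 open, each zone uses its cheapest among the chosen.
{S1, S2, S4}: Quay→S1 2·17=34, Elton→S1 3·12=36, Galt→S2 2·10=20, Holm→S2 3·24=72, Calder→S4 9·17=153, York→S4 3·5=15, Milton→S4 3·15=45. Service cost 375.
{S1, S2, S3}: service cost 402
{S1, S3, S4}: service cost 414
Among all 4 size-3 choices, {S1, S2, S4} is lowest.

Choose S1, S2 and S4; total service cost 375.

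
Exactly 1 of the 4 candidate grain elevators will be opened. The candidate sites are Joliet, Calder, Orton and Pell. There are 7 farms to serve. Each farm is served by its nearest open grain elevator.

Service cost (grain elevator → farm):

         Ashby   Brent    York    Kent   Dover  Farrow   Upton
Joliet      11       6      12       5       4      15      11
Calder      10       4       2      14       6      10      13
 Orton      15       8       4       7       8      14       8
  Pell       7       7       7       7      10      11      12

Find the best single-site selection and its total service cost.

Choose Calder only; total service cost 59.

With exactly 1 open, each farm uses its cheapest among the chosen.
{Calder}: Ashby→Calder 10, Brent→Calder 4, York→Calder 2, Kent→Calder 14, Dover→Calder 6, Farrow→Calder 10, Upton→Calder 13. Service cost 59.
{Pell}: service cost 61
{Joliet}: service cost 64
Among all 4 size-1 choices, {Calder} is lowest.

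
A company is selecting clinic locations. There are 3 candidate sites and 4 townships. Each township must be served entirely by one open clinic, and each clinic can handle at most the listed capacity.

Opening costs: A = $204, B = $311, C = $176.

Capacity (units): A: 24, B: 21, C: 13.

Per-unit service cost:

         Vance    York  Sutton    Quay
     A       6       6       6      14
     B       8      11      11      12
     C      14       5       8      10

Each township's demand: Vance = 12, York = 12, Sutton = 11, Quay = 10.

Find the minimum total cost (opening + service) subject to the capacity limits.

Minimum total cost: 900

Open {A, B}: Vance→A 6·12=72, York→A 6·12=72, Sutton→B 11·11=121, Quay→B 12·10=120.
Loads: A carries 24/24, B carries 21/21. Service 385; fixed 515; total 900.
Next best feasible plan costs 1009.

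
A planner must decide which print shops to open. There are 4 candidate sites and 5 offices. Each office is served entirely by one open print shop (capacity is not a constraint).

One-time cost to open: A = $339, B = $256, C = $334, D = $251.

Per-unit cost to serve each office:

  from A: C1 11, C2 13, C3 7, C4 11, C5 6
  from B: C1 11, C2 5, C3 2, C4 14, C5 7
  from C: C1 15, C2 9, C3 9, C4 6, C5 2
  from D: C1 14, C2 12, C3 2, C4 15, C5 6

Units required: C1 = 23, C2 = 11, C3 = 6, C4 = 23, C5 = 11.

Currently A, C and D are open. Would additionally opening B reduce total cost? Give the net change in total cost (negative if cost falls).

No — net change +212 (cost rises by 212).

Current service cost with {A, C, D}: 524.
Adding B: each office re-picks its cheapest; new service cost 480, saving 44.
Extra fixed cost: 256. Net change = 256 − 44 = 212.
(Totals: 1448 → 1660.)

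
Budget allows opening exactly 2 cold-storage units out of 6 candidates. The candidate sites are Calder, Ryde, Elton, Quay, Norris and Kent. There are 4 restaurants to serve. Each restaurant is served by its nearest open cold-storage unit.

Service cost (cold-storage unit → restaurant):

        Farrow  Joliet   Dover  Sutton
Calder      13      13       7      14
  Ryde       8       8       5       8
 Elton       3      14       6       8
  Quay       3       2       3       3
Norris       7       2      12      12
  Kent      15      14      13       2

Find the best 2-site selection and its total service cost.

With exactly 2 open, each restaurant uses its cheapest among the chosen.
{Quay, Kent}: Farrow→Quay 3, Joliet→Quay 2, Dover→Quay 3, Sutton→Kent 2. Service cost 10.
{Calder, Quay}: service cost 11
{Ryde, Quay}: service cost 11
Among all 15 size-2 choices, {Quay, Kent} is lowest.

Choose Quay and Kent; total service cost 10.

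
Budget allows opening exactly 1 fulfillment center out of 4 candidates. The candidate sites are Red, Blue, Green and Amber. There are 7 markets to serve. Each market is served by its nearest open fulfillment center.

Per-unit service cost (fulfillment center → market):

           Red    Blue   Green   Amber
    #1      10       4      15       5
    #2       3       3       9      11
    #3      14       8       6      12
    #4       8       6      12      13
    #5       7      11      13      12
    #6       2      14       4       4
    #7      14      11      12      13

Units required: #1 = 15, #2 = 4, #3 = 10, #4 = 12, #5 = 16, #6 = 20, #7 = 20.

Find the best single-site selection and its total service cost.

With exactly 1 open, each market uses its cheapest among the chosen.
{Red}: #1→Red 10·15=150, #2→Red 3·4=12, #3→Red 14·10=140, #4→Red 8·12=96, #5→Red 7·16=112, #6→Red 2·20=40, #7→Red 14·20=280. Service cost 830.
{Blue}: service cost 900
{Amber}: service cost 927
Among all 4 size-1 choices, {Red} is lowest.

Choose Red only; total service cost 830.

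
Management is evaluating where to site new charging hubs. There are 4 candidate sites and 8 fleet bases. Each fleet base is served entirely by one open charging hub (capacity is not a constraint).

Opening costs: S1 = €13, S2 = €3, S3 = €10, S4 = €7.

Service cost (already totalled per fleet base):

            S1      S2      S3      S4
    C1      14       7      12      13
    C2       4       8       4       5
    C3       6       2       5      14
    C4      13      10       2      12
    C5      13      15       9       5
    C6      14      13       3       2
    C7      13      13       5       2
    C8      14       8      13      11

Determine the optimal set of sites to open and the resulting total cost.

Open S2 and S4; minimum total cost 51.

For any fixed open set, each fleet base goes to its cheapest open site; total = fixed + service.
{S2, S4}: C1→S2 7, C2→S4 5, C3→S2 2, C4→S2 10, C5→S4 5, C6→S4 2, C7→S4 2, C8→S2 8. Service 41; fixed 10; total 51.
{S2, S3, S4}: service 32 + fixed 20 = 52
{S2, S3}: C1→S2 7, C2→S3 4, C3→S2 2, C4→S3 2, C5→S3 9, C6→S3 3, C7→S3 5, C8→S2 8. Service 40; fixed 13; total 53.
{S1, S2, S3, S4}: C1→S2 7, C2→S1 4, C3→S2 2, C4→S3 2, C5→S4 5, C6→S4 2, C7→S4 2, C8→S2 8. Service 32; fixed 33; total 65.
(All 15 nonempty subsets were checked; S2 and S4 is lowest.)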